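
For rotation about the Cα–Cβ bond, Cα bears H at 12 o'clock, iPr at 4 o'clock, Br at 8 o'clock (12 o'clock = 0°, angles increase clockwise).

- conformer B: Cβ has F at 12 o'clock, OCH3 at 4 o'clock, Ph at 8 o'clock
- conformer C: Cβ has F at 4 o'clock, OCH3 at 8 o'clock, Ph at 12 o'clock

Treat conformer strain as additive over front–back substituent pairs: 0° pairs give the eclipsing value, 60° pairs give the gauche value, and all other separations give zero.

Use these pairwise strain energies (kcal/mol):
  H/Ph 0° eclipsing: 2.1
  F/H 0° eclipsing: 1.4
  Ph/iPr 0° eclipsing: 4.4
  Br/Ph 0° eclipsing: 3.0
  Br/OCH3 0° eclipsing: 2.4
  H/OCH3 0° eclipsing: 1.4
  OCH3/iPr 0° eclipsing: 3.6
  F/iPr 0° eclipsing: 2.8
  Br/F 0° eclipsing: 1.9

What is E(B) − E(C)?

B is eclipsed. H at 0° is eclipsed with F at 0° (1.4); iPr at 120° is eclipsed with OCH3 at 120° (3.6); Br at 240° is eclipsed with Ph at 240° (3.0). Total 8.0 kcal/mol.
C is eclipsed. H at 0° is eclipsed with Ph at 0° (2.1); iPr at 120° is eclipsed with F at 120° (2.8); Br at 240° is eclipsed with OCH3 at 240° (2.4). Total 7.3 kcal/mol.
E(B) − E(C) = 8.0 − 7.3 = +0.7 kcal/mol.

+0.7 kcal/mol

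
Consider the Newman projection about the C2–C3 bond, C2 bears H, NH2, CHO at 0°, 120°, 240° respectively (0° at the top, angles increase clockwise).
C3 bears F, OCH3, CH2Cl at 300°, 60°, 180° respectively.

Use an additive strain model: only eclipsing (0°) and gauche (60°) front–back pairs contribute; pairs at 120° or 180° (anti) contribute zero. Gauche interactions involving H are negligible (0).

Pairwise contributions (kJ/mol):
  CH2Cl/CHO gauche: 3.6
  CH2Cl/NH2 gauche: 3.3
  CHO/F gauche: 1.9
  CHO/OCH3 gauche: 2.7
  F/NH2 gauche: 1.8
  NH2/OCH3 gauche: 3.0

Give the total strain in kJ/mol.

11.8 kJ/mol

This conformer (staggered): NH2–OCH3 gauche, NH2–CH2Cl gauche, CHO–F gauche, CHO–CH2Cl gauche; 3.0 + 3.3 + 1.9 + 3.6 = 11.8 kJ/mol.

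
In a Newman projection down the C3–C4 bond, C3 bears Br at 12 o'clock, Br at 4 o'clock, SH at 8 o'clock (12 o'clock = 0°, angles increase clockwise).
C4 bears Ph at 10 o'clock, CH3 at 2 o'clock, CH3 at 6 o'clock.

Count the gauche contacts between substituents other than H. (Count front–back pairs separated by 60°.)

Non-H gauche pairs: Br(0°)/Ph(300°); Br(0°)/CH3(60°); Br(120°)/CH3(60°); Br(120°)/CH3(180°); SH(240°)/Ph(300°); SH(240°)/CH3(180°) — 6 interactions.

6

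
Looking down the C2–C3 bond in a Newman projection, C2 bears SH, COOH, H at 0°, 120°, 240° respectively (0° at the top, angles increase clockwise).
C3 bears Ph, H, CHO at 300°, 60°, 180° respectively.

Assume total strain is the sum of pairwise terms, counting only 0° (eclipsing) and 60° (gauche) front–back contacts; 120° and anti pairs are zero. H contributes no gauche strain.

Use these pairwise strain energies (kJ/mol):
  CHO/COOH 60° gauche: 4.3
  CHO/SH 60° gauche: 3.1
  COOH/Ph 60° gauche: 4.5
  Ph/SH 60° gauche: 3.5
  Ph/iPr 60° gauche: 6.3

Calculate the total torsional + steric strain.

7.8 kJ/mol

This conformer (staggered): SH(0°)/Ph(300°) gauche 3.5; COOH(120°)/CHO(180°) gauche 4.3 → 7.8 kJ/mol.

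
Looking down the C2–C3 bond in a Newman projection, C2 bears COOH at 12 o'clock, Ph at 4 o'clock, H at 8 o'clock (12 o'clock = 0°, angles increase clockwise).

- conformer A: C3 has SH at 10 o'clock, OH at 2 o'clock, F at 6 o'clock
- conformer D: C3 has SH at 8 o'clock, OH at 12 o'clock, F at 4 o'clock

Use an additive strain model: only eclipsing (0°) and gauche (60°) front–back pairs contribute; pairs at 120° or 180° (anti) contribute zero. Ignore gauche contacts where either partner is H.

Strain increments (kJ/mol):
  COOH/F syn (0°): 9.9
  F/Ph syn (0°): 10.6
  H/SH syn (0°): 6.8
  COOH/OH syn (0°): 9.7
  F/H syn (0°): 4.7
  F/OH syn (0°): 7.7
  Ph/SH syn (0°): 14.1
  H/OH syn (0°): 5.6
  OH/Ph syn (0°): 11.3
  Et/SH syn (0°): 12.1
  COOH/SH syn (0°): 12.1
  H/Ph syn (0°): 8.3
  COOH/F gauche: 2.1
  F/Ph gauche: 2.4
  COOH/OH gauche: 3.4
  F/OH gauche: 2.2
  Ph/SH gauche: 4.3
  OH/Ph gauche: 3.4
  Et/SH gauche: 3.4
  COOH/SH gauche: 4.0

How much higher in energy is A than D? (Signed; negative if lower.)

A (staggered): COOH(0°)/SH(300°) gauche 4.0; COOH(0°)/OH(60°) gauche 3.4; Ph(120°)/OH(60°) gauche 3.4; Ph(120°)/F(180°) gauche 2.4 → 13.2 kJ/mol.
D (eclipsed): COOH(0°)/OH(0°) eclipsed 9.7; Ph(120°)/F(120°) eclipsed 10.6; H(240°)/SH(240°) eclipsed 6.8 → 27.1 kJ/mol.
E(A) − E(D) = 13.2 − 27.1 = -13.9 kJ/mol.

-13.9 kJ/mol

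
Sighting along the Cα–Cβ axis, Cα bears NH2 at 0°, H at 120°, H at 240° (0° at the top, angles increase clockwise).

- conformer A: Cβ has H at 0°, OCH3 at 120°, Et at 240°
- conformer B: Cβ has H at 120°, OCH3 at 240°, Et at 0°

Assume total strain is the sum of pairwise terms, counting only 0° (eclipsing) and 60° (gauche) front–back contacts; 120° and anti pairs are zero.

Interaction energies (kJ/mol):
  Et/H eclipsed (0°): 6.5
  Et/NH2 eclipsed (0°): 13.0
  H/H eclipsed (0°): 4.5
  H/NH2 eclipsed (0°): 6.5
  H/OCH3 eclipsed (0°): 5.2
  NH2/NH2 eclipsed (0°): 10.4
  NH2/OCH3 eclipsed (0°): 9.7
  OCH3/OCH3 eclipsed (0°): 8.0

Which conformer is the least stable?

A is eclipsed. NH2 at 0° is eclipsed with H at 0° (6.5); H at 120° is eclipsed with OCH3 at 120° (5.2); H at 240° is eclipsed with Et at 240° (6.5). Total 18.2 kJ/mol.
B is eclipsed. NH2 at 0° is eclipsed with Et at 0° (13.0); H at 120° is eclipsed with H at 120° (4.5); H at 240° is eclipsed with OCH3 at 240° (5.2). Total 22.7 kJ/mol.
B has the highest total (22.7 kJ/mol).

B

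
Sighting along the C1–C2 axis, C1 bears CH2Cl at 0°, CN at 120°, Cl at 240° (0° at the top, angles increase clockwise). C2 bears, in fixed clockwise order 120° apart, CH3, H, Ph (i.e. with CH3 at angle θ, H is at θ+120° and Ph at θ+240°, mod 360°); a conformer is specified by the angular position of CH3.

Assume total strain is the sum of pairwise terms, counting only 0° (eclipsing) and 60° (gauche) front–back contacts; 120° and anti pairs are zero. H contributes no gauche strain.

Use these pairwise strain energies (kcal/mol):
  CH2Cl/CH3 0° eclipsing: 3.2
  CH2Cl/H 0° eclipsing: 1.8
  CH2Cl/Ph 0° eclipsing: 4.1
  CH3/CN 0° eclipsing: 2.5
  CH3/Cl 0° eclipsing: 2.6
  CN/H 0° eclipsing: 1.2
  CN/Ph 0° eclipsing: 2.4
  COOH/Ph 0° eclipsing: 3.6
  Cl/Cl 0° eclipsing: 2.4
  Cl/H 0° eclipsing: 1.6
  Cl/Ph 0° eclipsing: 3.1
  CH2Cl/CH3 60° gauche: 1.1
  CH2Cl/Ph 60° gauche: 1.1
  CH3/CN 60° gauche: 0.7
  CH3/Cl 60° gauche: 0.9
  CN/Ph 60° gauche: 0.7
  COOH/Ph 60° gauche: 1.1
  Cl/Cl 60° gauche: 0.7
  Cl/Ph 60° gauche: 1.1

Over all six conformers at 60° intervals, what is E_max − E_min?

CH3 at 0° (eclipsed): CH2Cl–CH3 eclipsed, CN–H eclipsed, Cl–Ph eclipsed; 3.2 + 1.2 + 3.1 = 7.5 kcal/mol.
CH3 at 60° (staggered): CH2Cl–CH3 gauche, CH2Cl–Ph gauche, CN–CH3 gauche, Cl–Ph gauche; 1.1 + 1.1 + 0.7 + 1.1 = 4.0 kcal/mol.
CH3 at 120° (eclipsed): CH2Cl–Ph eclipsed, CN–CH3 eclipsed, Cl–H eclipsed; 4.1 + 2.5 + 1.6 = 8.2 kcal/mol.
CH3 at 180° (staggered): CH2Cl–Ph gauche, CN–CH3 gauche, CN–Ph gauche, Cl–CH3 gauche; 1.1 + 0.7 + 0.7 + 0.9 = 3.4 kcal/mol.
CH3 at 240° (eclipsed): CH2Cl–H eclipsed, CN–Ph eclipsed, Cl–CH3 eclipsed; 1.8 + 2.4 + 2.6 = 6.8 kcal/mol.
CH3 at 300° (staggered): CH2Cl–CH3 gauche, CN–Ph gauche, Cl–CH3 gauche, Cl–Ph gauche; 1.1 + 0.7 + 0.9 + 1.1 = 3.8 kcal/mol.
Max at 120° (8.2 kcal/mol), min at 180° (3.4 kcal/mol); barrier = 4.8 kcal/mol.

4.8 kcal/mol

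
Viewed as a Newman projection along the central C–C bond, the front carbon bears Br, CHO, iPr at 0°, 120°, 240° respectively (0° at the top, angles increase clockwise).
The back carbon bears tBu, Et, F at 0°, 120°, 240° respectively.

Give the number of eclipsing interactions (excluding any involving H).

3

Non-H eclipsing pairs: Br(0°)/tBu(0°); CHO(120°)/Et(120°); iPr(240°)/F(240°) — 3 interactions.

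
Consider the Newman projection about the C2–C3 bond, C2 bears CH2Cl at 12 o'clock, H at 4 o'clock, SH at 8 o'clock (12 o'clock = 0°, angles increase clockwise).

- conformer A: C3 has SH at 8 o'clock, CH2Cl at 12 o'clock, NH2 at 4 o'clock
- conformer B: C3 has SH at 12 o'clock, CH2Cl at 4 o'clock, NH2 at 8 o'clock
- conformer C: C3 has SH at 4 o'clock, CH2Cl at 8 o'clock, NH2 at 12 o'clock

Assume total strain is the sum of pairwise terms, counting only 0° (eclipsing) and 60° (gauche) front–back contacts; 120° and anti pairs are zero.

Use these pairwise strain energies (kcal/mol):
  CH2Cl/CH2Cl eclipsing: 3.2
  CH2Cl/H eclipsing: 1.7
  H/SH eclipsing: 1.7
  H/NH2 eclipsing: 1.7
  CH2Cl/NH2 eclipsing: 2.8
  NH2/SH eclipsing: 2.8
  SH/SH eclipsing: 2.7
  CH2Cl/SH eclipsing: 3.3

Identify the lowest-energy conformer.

A (eclipsed): CH2Cl(0°)/CH2Cl(0°) eclipsed 3.2; H(120°)/NH2(120°) eclipsed 1.7; SH(240°)/SH(240°) eclipsed 2.7 → 7.6 kcal/mol.
B (eclipsed): CH2Cl(0°)/SH(0°) eclipsed 3.3; H(120°)/CH2Cl(120°) eclipsed 1.7; SH(240°)/NH2(240°) eclipsed 2.8 → 7.8 kcal/mol.
C (eclipsed): CH2Cl(0°)/NH2(0°) eclipsed 2.8; H(120°)/SH(120°) eclipsed 1.7; SH(240°)/CH2Cl(240°) eclipsed 3.3 → 7.8 kcal/mol.
A has the lowest total (7.6 kcal/mol).

A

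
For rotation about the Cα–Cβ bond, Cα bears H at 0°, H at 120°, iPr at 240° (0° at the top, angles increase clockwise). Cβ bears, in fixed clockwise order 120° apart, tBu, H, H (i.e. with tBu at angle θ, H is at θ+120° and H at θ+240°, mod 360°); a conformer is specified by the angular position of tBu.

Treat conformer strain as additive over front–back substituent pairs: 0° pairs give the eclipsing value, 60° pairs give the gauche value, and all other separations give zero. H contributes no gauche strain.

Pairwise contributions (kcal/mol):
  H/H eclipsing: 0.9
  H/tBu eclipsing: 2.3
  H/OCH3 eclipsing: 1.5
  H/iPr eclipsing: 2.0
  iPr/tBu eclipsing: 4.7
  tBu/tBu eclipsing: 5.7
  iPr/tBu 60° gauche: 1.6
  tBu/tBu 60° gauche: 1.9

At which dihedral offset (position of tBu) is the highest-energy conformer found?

240°

tBu at 0° (eclipsed): H(0°)/tBu(0°) eclipsed 2.3; H(120°)/H(120°) eclipsed 0.9; iPr(240°)/H(240°) eclipsed 2.0 → 5.2 kcal/mol.
tBu at 60° (staggered): no non-H gauche contacts → 0.0 kcal/mol.
tBu at 120° (eclipsed): H(0°)/H(0°) eclipsed 0.9; H(120°)/tBu(120°) eclipsed 2.3; iPr(240°)/H(240°) eclipsed 2.0 → 5.2 kcal/mol.
tBu at 180° (staggered): iPr(240°)/tBu(180°) gauche 1.6 → 1.6 kcal/mol.
tBu at 240° (eclipsed): H(0°)/H(0°) eclipsed 0.9; H(120°)/H(120°) eclipsed 0.9; iPr(240°)/tBu(240°) eclipsed 4.7 → 6.5 kcal/mol.
tBu at 300° (staggered): iPr(240°)/tBu(300°) gauche 1.6 → 1.6 kcal/mol.
The maximum (6.5 kcal/mol) occurs with tBu at 240°.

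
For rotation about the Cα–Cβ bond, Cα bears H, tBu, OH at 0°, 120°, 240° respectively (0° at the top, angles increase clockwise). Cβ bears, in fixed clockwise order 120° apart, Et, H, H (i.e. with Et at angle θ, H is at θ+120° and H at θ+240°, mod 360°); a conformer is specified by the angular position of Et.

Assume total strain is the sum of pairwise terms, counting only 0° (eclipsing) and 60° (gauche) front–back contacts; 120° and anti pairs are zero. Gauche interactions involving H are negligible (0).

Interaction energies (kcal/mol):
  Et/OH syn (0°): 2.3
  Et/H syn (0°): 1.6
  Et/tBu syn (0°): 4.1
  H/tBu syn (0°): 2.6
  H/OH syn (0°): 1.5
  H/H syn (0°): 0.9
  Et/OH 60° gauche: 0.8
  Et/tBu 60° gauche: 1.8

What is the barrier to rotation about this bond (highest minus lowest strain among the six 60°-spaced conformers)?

5.7 kcal/mol

Et at 0° (eclipsed): H–Et eclipsed, tBu–H eclipsed, OH–H eclipsed; 1.6 + 2.6 + 1.5 = 5.7 kcal/mol.
Et at 60° (staggered): tBu–Et gauche; 1.8 = 1.8 kcal/mol.
Et at 120° (eclipsed): H–H eclipsed, tBu–Et eclipsed, OH–H eclipsed; 0.9 + 4.1 + 1.5 = 6.5 kcal/mol.
Et at 180° (staggered): tBu–Et gauche, OH–Et gauche; 1.8 + 0.8 = 2.6 kcal/mol.
Et at 240° (eclipsed): H–H eclipsed, tBu–H eclipsed, OH–Et eclipsed; 0.9 + 2.6 + 2.3 = 5.8 kcal/mol.
Et at 300° (staggered): OH–Et gauche; 0.8 = 0.8 kcal/mol.
Max at 120° (6.5 kcal/mol), min at 300° (0.8 kcal/mol); barrier = 5.7 kcal/mol.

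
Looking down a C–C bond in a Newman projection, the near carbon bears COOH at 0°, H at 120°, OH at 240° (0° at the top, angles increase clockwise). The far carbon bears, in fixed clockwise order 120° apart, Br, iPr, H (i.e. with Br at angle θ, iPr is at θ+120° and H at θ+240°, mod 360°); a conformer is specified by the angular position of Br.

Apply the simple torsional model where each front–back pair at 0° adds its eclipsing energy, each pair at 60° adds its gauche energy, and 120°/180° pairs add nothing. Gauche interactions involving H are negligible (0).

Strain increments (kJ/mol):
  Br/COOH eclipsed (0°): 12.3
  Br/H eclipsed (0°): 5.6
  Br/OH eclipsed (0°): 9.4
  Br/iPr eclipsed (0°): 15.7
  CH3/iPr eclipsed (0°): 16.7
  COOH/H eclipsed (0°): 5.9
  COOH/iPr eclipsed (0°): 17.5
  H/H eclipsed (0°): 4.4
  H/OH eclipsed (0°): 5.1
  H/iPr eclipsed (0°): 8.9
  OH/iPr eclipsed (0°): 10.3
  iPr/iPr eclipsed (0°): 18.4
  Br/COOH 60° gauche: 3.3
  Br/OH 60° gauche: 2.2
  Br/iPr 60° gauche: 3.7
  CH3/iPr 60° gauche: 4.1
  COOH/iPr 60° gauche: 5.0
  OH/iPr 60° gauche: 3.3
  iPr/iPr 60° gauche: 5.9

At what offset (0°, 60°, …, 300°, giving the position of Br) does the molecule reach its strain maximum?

240°

Br at 0° (eclipsed): COOH–Br eclipsed, H–iPr eclipsed, OH–H eclipsed; 12.3 + 8.9 + 5.1 = 26.3 kJ/mol.
Br at 60° (staggered): COOH–Br gauche, OH–iPr gauche; 3.3 + 3.3 = 6.6 kJ/mol.
Br at 120° (eclipsed): COOH–H eclipsed, H–Br eclipsed, OH–iPr eclipsed; 5.9 + 5.6 + 10.3 = 21.8 kJ/mol.
Br at 180° (staggered): COOH–iPr gauche, OH–Br gauche, OH–iPr gauche; 5.0 + 2.2 + 3.3 = 10.5 kJ/mol.
Br at 240° (eclipsed): COOH–iPr eclipsed, H–H eclipsed, OH–Br eclipsed; 17.5 + 4.4 + 9.4 = 31.3 kJ/mol.
Br at 300° (staggered): COOH–Br gauche, COOH–iPr gauche, OH–Br gauche; 3.3 + 5.0 + 2.2 = 10.5 kJ/mol.
The maximum (31.3 kJ/mol) occurs with Br at 240°.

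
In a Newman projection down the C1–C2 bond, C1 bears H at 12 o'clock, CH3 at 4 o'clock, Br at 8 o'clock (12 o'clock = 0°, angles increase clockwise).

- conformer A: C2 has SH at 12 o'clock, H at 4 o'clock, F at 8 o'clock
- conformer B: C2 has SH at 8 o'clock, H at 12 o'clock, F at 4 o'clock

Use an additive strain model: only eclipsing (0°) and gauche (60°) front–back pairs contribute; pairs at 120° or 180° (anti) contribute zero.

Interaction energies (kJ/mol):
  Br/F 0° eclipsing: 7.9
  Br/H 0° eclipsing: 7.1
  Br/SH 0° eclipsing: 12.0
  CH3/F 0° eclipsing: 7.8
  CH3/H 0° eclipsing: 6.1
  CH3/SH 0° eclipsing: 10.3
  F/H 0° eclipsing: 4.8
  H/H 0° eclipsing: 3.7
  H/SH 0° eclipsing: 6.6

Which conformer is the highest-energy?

B

A (eclipsed): H(0°)/SH(0°) eclipsed 6.6; CH3(120°)/H(120°) eclipsed 6.1; Br(240°)/F(240°) eclipsed 7.9 → 20.6 kJ/mol.
B (eclipsed): H(0°)/H(0°) eclipsed 3.7; CH3(120°)/F(120°) eclipsed 7.8; Br(240°)/SH(240°) eclipsed 12.0 → 23.5 kJ/mol.
B has the highest total (23.5 kJ/mol).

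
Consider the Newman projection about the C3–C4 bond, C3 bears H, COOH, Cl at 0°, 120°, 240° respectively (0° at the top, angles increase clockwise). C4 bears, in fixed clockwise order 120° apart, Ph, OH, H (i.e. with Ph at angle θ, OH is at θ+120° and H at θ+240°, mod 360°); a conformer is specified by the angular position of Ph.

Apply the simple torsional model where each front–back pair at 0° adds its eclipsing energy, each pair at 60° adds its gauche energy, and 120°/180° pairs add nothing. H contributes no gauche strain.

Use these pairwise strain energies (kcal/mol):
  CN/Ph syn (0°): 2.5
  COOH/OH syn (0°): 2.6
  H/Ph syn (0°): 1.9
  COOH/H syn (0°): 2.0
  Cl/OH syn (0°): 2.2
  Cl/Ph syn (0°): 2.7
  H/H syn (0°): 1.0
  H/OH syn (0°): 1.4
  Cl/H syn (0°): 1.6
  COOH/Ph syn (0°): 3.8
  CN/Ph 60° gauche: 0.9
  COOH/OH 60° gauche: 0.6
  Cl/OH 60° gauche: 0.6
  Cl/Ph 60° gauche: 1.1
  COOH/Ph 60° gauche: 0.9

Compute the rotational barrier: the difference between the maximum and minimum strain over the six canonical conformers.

Ph at 0° (eclipsed): H–Ph eclipsed, COOH–OH eclipsed, Cl–H eclipsed; 1.9 + 2.6 + 1.6 = 6.1 kcal/mol.
Ph at 60° (staggered): COOH–Ph gauche, COOH–OH gauche, Cl–OH gauche; 0.9 + 0.6 + 0.6 = 2.1 kcal/mol.
Ph at 120° (eclipsed): H–H eclipsed, COOH–Ph eclipsed, Cl–OH eclipsed; 1.0 + 3.8 + 2.2 = 7.0 kcal/mol.
Ph at 180° (staggered): COOH–Ph gauche, Cl–Ph gauche, Cl–OH gauche; 0.9 + 1.1 + 0.6 = 2.6 kcal/mol.
Ph at 240° (eclipsed): H–OH eclipsed, COOH–H eclipsed, Cl–Ph eclipsed; 1.4 + 2.0 + 2.7 = 6.1 kcal/mol.
Ph at 300° (staggered): COOH–OH gauche, Cl–Ph gauche; 0.6 + 1.1 = 1.7 kcal/mol.
Max at 120° (7.0 kcal/mol), min at 300° (1.7 kcal/mol); barrier = 5.3 kcal/mol.

5.3 kcal/mol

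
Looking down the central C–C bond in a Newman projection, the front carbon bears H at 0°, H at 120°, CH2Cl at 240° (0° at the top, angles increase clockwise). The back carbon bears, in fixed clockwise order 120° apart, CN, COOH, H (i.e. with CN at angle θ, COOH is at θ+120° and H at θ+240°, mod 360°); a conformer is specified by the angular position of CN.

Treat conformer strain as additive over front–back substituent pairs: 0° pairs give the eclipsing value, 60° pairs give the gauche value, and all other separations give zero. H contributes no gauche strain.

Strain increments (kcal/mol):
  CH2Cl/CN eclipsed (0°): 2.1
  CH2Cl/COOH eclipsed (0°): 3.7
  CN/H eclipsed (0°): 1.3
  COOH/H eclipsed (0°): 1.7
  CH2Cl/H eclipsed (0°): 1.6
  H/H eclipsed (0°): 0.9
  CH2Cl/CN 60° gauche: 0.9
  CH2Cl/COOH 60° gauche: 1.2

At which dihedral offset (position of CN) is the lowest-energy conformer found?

300°

CN at 0° (eclipsed): H(0°)/CN(0°) eclipsed 1.3; H(120°)/COOH(120°) eclipsed 1.7; CH2Cl(240°)/H(240°) eclipsed 1.6 → 4.6 kcal/mol.
CN at 60° (staggered): CH2Cl(240°)/COOH(180°) gauche 1.2 → 1.2 kcal/mol.
CN at 120° (eclipsed): H(0°)/H(0°) eclipsed 0.9; H(120°)/CN(120°) eclipsed 1.3; CH2Cl(240°)/COOH(240°) eclipsed 3.7 → 5.9 kcal/mol.
CN at 180° (staggered): CH2Cl(240°)/CN(180°) gauche 0.9; CH2Cl(240°)/COOH(300°) gauche 1.2 → 2.1 kcal/mol.
CN at 240° (eclipsed): H(0°)/COOH(0°) eclipsed 1.7; H(120°)/H(120°) eclipsed 0.9; CH2Cl(240°)/CN(240°) eclipsed 2.1 → 4.7 kcal/mol.
CN at 300° (staggered): CH2Cl(240°)/CN(300°) gauche 0.9 → 0.9 kcal/mol.
The minimum (0.9 kcal/mol) occurs with CN at 300°.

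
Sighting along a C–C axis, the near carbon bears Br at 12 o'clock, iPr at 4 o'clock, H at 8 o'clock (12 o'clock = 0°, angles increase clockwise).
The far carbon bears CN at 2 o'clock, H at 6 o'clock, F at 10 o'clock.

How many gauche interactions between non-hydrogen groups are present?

3

Non-H gauche pairs: Br(0°)/CN(60°); Br(0°)/F(300°); iPr(120°)/CN(60°) — 3 interactions.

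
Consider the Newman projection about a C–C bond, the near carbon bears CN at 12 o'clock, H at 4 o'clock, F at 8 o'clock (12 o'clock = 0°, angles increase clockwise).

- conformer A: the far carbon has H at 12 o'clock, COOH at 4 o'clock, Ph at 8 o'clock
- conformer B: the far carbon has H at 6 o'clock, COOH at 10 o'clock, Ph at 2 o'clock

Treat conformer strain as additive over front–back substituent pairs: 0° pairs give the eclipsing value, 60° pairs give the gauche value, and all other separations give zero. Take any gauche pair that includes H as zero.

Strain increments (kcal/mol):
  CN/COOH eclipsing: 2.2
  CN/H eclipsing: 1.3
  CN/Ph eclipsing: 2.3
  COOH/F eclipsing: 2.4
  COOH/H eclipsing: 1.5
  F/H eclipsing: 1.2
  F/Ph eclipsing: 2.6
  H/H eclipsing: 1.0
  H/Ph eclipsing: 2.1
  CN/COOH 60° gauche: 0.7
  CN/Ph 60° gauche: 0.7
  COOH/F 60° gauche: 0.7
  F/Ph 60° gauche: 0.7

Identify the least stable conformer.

A (eclipsed): CN–H eclipsed, H–COOH eclipsed, F–Ph eclipsed; 1.3 + 1.5 + 2.6 = 5.4 kcal/mol.
B (staggered): CN–COOH gauche, CN–Ph gauche, F–COOH gauche; 0.7 + 0.7 + 0.7 = 2.1 kcal/mol.
A has the highest total (5.4 kcal/mol).

A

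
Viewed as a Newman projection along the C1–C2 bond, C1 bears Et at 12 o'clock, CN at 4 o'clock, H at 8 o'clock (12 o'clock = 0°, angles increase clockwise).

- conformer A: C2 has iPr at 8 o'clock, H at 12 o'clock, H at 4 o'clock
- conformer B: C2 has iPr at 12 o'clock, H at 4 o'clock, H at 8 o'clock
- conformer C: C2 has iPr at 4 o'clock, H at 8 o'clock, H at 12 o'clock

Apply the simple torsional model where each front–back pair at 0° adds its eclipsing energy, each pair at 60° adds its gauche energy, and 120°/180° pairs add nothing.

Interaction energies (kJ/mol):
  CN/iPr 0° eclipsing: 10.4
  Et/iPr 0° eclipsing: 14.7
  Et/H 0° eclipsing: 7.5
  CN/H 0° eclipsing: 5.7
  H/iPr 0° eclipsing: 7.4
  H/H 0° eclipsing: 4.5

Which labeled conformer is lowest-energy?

A (eclipsed): Et–H eclipsed, CN–H eclipsed, H–iPr eclipsed; 7.5 + 5.7 + 7.4 = 20.6 kJ/mol.
B (eclipsed): Et–iPr eclipsed, CN–H eclipsed, H–H eclipsed; 14.7 + 5.7 + 4.5 = 24.9 kJ/mol.
C (eclipsed): Et–H eclipsed, CN–iPr eclipsed, H–H eclipsed; 7.5 + 10.4 + 4.5 = 22.4 kJ/mol.
A has the lowest total (20.6 kJ/mol).

A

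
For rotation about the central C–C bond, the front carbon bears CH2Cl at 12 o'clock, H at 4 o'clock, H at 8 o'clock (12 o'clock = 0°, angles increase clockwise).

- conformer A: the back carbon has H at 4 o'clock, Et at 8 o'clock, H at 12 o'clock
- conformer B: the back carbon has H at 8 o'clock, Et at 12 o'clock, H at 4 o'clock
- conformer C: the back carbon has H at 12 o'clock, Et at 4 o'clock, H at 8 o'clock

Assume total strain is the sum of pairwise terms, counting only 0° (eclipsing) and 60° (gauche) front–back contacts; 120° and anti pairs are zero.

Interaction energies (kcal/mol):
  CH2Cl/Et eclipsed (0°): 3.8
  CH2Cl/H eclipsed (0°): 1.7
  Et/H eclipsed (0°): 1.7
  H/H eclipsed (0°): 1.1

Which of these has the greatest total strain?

B

A is eclipsed. CH2Cl at 0° is eclipsed with H at 0° (1.7); H at 120° is eclipsed with H at 120° (1.1); H at 240° is eclipsed with Et at 240° (1.7). Total 4.5 kcal/mol.
B is eclipsed. CH2Cl at 0° is eclipsed with Et at 0° (3.8); H at 120° is eclipsed with H at 120° (1.1); H at 240° is eclipsed with H at 240° (1.1). Total 6.0 kcal/mol.
C is eclipsed. CH2Cl at 0° is eclipsed with H at 0° (1.7); H at 120° is eclipsed with Et at 120° (1.7); H at 240° is eclipsed with H at 240° (1.1). Total 4.5 kcal/mol.
B has the highest total (6.0 kcal/mol).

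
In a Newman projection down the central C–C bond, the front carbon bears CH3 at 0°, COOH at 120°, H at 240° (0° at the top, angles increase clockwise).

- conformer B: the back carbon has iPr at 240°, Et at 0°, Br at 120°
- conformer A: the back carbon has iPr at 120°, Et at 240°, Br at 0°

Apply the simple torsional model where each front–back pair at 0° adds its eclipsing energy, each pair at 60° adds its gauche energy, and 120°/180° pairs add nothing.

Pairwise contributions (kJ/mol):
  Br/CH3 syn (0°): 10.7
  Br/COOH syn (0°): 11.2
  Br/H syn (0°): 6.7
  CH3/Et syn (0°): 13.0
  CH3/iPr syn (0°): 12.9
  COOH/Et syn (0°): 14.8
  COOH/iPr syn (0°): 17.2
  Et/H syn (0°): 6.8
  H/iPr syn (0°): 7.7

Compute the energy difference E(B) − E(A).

B (eclipsed): CH3(0°)/Et(0°) eclipsed 13.0; COOH(120°)/Br(120°) eclipsed 11.2; H(240°)/iPr(240°) eclipsed 7.7 → 31.9 kJ/mol.
A (eclipsed): CH3(0°)/Br(0°) eclipsed 10.7; COOH(120°)/iPr(120°) eclipsed 17.2; H(240°)/Et(240°) eclipsed 6.8 → 34.7 kJ/mol.
E(B) − E(A) = 31.9 − 34.7 = -2.8 kJ/mol.

-2.8 kJ/mol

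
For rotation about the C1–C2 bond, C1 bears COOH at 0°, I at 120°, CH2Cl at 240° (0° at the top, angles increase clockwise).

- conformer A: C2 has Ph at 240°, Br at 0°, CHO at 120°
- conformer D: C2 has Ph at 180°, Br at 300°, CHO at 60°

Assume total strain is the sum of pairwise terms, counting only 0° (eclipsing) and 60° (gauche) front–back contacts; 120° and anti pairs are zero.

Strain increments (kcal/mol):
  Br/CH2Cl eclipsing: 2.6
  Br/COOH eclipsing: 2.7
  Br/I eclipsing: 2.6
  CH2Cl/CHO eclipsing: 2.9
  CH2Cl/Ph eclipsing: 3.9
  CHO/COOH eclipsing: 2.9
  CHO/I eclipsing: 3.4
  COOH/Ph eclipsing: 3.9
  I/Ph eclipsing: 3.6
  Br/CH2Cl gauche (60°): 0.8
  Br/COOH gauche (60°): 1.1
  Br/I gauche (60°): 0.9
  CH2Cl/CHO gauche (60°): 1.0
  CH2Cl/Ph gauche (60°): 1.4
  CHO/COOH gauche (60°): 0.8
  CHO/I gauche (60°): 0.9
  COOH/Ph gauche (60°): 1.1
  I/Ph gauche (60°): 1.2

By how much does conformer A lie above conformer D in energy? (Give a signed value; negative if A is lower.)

+3.8 kcal/mol

A (eclipsed): COOH(0°)/Br(0°) eclipsed 2.7; I(120°)/CHO(120°) eclipsed 3.4; CH2Cl(240°)/Ph(240°) eclipsed 3.9 → 10.0 kcal/mol.
D (staggered): COOH(0°)/Br(300°) gauche 1.1; COOH(0°)/CHO(60°) gauche 0.8; I(120°)/Ph(180°) gauche 1.2; I(120°)/CHO(60°) gauche 0.9; CH2Cl(240°)/Ph(180°) gauche 1.4; CH2Cl(240°)/Br(300°) gauche 0.8 → 6.2 kcal/mol.
E(A) − E(D) = 10.0 − 6.2 = +3.8 kcal/mol.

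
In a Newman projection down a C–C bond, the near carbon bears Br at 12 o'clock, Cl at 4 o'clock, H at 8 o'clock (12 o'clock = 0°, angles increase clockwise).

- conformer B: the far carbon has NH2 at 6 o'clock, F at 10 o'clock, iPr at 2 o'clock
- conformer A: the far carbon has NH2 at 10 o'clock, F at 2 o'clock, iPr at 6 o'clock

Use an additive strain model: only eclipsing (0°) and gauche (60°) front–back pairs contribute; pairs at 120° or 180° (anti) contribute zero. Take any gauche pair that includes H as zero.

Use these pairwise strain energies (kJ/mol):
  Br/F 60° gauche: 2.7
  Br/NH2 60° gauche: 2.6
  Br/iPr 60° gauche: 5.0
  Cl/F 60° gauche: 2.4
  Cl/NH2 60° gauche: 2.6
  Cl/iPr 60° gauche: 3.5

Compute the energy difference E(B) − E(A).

+2.6 kJ/mol

B (staggered): Br(0°)/F(300°) gauche 2.7; Br(0°)/iPr(60°) gauche 5.0; Cl(120°)/NH2(180°) gauche 2.6; Cl(120°)/iPr(60°) gauche 3.5 → 13.8 kJ/mol.
A (staggered): Br(0°)/NH2(300°) gauche 2.6; Br(0°)/F(60°) gauche 2.7; Cl(120°)/F(60°) gauche 2.4; Cl(120°)/iPr(180°) gauche 3.5 → 11.2 kJ/mol.
E(B) − E(A) = 13.8 − 11.2 = +2.6 kJ/mol.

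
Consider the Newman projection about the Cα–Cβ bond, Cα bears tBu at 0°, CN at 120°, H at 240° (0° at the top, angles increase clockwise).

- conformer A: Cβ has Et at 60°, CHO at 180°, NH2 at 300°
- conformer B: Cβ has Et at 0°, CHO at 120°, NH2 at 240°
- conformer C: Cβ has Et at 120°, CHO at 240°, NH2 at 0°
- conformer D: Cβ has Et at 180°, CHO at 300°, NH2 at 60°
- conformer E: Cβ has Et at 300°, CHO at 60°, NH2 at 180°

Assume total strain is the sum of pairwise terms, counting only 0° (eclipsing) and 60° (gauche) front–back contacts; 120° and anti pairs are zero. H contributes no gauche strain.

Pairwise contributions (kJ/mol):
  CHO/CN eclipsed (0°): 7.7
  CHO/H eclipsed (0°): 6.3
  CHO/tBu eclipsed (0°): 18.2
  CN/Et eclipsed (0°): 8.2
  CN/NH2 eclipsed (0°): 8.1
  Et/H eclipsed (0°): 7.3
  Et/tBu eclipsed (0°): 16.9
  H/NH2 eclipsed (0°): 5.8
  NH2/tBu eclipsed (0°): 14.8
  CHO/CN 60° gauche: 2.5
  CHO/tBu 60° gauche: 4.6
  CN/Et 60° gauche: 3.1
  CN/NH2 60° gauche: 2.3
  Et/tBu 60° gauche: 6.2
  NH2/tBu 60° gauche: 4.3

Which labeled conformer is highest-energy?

B

A (staggered): tBu(0°)/Et(60°) gauche 6.2; tBu(0°)/NH2(300°) gauche 4.3; CN(120°)/Et(60°) gauche 3.1; CN(120°)/CHO(180°) gauche 2.5 → 16.1 kJ/mol.
B (eclipsed): tBu(0°)/Et(0°) eclipsed 16.9; CN(120°)/CHO(120°) eclipsed 7.7; H(240°)/NH2(240°) eclipsed 5.8 → 30.4 kJ/mol.
C (eclipsed): tBu(0°)/NH2(0°) eclipsed 14.8; CN(120°)/Et(120°) eclipsed 8.2; H(240°)/CHO(240°) eclipsed 6.3 → 29.3 kJ/mol.
D (staggered): tBu(0°)/CHO(300°) gauche 4.6; tBu(0°)/NH2(60°) gauche 4.3; CN(120°)/Et(180°) gauche 3.1; CN(120°)/NH2(60°) gauche 2.3 → 14.3 kJ/mol.
E (staggered): tBu(0°)/Et(300°) gauche 6.2; tBu(0°)/CHO(60°) gauche 4.6; CN(120°)/CHO(60°) gauche 2.5; CN(120°)/NH2(180°) gauche 2.3 → 15.6 kJ/mol.
B has the highest total (30.4 kJ/mol).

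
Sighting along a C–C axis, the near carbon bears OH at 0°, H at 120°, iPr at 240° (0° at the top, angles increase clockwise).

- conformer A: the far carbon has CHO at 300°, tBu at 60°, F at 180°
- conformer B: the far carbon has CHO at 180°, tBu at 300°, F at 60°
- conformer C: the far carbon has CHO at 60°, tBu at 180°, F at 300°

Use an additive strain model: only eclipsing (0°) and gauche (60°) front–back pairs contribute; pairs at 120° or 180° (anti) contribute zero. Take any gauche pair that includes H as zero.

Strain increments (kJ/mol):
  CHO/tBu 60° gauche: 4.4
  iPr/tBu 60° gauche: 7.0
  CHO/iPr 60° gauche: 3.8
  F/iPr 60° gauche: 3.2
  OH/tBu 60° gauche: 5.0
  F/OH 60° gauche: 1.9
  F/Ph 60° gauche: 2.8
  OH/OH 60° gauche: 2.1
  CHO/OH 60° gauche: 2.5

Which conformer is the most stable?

A

A (staggered): OH–CHO gauche, OH–tBu gauche, iPr–CHO gauche, iPr–F gauche; 2.5 + 5.0 + 3.8 + 3.2 = 14.5 kJ/mol.
B (staggered): OH–tBu gauche, OH–F gauche, iPr–CHO gauche, iPr–tBu gauche; 5.0 + 1.9 + 3.8 + 7.0 = 17.7 kJ/mol.
C (staggered): OH–CHO gauche, OH–F gauche, iPr–tBu gauche, iPr–F gauche; 2.5 + 1.9 + 7.0 + 3.2 = 14.6 kJ/mol.
A has the lowest total (14.5 kJ/mol).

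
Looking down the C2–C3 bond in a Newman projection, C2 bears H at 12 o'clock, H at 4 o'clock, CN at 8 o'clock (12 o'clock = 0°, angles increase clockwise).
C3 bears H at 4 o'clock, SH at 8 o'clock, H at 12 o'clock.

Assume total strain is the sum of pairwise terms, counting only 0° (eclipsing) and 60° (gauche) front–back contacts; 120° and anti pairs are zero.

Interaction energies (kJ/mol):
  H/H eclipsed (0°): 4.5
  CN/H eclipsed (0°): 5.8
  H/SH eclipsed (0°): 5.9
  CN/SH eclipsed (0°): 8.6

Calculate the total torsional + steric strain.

17.6 kJ/mol

This conformer is eclipsed. H at 0° is eclipsed with H at 0° (4.5); H at 120° is eclipsed with H at 120° (4.5); CN at 240° is eclipsed with SH at 240° (8.6). Total 17.6 kJ/mol.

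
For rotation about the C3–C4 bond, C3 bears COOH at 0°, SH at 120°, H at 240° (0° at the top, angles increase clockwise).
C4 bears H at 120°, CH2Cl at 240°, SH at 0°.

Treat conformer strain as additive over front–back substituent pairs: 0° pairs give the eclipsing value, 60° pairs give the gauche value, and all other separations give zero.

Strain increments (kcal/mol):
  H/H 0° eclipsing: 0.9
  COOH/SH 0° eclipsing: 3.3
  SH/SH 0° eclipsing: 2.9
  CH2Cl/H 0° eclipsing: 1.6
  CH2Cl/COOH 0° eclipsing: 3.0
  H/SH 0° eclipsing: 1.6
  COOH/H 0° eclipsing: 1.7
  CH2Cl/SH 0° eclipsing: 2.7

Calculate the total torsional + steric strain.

6.5 kcal/mol

This conformer (eclipsed): COOH(0°)/SH(0°) eclipsed 3.3; SH(120°)/H(120°) eclipsed 1.6; H(240°)/CH2Cl(240°) eclipsed 1.6 → 6.5 kcal/mol.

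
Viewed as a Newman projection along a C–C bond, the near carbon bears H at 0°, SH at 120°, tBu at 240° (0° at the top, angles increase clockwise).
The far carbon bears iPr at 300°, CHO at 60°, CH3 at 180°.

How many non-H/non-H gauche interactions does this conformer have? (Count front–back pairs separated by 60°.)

Non-H gauche pairs: SH(120°)/CHO(60°); SH(120°)/CH3(180°); tBu(240°)/iPr(300°); tBu(240°)/CH3(180°) — 4 interactions.

4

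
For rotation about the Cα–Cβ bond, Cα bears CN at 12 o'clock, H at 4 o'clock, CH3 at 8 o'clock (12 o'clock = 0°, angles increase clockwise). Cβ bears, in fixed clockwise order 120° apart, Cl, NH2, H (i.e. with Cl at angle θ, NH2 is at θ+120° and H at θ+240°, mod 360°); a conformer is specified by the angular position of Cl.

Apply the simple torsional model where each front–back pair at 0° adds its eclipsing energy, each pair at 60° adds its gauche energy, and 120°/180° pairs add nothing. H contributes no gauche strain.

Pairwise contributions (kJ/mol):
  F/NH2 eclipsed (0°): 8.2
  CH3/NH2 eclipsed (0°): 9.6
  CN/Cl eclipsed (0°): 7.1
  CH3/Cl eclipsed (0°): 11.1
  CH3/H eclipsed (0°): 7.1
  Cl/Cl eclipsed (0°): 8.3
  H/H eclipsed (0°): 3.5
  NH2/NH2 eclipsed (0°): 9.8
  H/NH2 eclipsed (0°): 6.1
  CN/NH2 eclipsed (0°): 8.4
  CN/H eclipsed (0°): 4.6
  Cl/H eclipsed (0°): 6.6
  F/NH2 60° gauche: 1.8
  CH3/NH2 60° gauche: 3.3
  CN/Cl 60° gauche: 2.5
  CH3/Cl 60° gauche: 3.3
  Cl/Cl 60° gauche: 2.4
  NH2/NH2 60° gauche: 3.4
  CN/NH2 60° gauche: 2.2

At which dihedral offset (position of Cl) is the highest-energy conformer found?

Cl at 0° (eclipsed): CN(0°)/Cl(0°) eclipsed 7.1; H(120°)/NH2(120°) eclipsed 6.1; CH3(240°)/H(240°) eclipsed 7.1 → 20.3 kJ/mol.
Cl at 60° (staggered): CN(0°)/Cl(60°) gauche 2.5; CH3(240°)/NH2(180°) gauche 3.3 → 5.8 kJ/mol.
Cl at 120° (eclipsed): CN(0°)/H(0°) eclipsed 4.6; H(120°)/Cl(120°) eclipsed 6.6; CH3(240°)/NH2(240°) eclipsed 9.6 → 20.8 kJ/mol.
Cl at 180° (staggered): CN(0°)/NH2(300°) gauche 2.2; CH3(240°)/Cl(180°) gauche 3.3; CH3(240°)/NH2(300°) gauche 3.3 → 8.8 kJ/mol.
Cl at 240° (eclipsed): CN(0°)/NH2(0°) eclipsed 8.4; H(120°)/H(120°) eclipsed 3.5; CH3(240°)/Cl(240°) eclipsed 11.1 → 23.0 kJ/mol.
Cl at 300° (staggered): CN(0°)/Cl(300°) gauche 2.5; CN(0°)/NH2(60°) gauche 2.2; CH3(240°)/Cl(300°) gauche 3.3 → 8.0 kJ/mol.
The maximum (23.0 kJ/mol) occurs with Cl at 240°.

240°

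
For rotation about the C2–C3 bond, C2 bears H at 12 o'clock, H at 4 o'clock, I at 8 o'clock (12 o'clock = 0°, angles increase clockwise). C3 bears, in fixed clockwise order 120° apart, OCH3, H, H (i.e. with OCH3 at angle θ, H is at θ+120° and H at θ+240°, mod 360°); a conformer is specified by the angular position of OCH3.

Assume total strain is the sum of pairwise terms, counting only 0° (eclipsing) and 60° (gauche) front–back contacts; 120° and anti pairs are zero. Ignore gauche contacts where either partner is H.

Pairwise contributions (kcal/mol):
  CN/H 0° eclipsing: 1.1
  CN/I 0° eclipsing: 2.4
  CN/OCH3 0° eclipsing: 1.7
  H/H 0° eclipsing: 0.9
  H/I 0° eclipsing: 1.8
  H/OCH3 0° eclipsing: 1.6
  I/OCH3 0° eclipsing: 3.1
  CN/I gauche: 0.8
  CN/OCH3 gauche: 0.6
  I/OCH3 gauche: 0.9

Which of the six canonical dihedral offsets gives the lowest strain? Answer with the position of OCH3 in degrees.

60°

OCH3 at 0° is eclipsed. H at 0° is eclipsed with OCH3 at 0° (1.6); H at 120° is eclipsed with H at 120° (0.9); I at 240° is eclipsed with H at 240° (1.8). Total 4.3 kcal/mol.
OCH3 at 60° (staggered): no non-H gauche contacts → 0.0 kcal/mol.
OCH3 at 120° is eclipsed. H at 0° is eclipsed with H at 0° (0.9); H at 120° is eclipsed with OCH3 at 120° (1.6); I at 240° is eclipsed with H at 240° (1.8). Total 4.3 kcal/mol.
OCH3 at 180° is staggered. I at 240° is gauche with OCH3 at 180° (0.9). Total 0.9 kcal/mol.
OCH3 at 240° is eclipsed. H at 0° is eclipsed with H at 0° (0.9); H at 120° is eclipsed with H at 120° (0.9); I at 240° is eclipsed with OCH3 at 240° (3.1). Total 4.9 kcal/mol.
OCH3 at 300° is staggered. I at 240° is gauche with OCH3 at 300° (0.9). Total 0.9 kcal/mol.
The minimum (0.0 kcal/mol) occurs with OCH3 at 60°.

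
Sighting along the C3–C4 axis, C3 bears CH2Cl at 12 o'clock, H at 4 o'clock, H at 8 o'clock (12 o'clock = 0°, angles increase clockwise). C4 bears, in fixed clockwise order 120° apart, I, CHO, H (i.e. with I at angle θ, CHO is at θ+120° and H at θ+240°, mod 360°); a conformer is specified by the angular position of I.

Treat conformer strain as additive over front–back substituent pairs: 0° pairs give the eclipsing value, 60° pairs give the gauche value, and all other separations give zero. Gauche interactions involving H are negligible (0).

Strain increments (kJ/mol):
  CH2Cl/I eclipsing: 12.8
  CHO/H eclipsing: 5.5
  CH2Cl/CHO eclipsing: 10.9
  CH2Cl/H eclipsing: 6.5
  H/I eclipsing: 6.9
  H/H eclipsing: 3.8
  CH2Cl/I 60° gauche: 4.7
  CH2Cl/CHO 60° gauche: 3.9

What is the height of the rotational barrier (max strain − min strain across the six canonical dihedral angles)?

18.2 kJ/mol

I at 0° is eclipsed. CH2Cl at 0° is eclipsed with I at 0° (12.8); H at 120° is eclipsed with CHO at 120° (5.5); H at 240° is eclipsed with H at 240° (3.8). Total 22.1 kJ/mol.
I at 60° is staggered. CH2Cl at 0° is gauche with I at 60° (4.7). Total 4.7 kJ/mol.
I at 120° is eclipsed. CH2Cl at 0° is eclipsed with H at 0° (6.5); H at 120° is eclipsed with I at 120° (6.9); H at 240° is eclipsed with CHO at 240° (5.5). Total 18.9 kJ/mol.
I at 180° is staggered. CH2Cl at 0° is gauche with CHO at 300° (3.9). Total 3.9 kJ/mol.
I at 240° is eclipsed. CH2Cl at 0° is eclipsed with CHO at 0° (10.9); H at 120° is eclipsed with H at 120° (3.8); H at 240° is eclipsed with I at 240° (6.9). Total 21.6 kJ/mol.
I at 300° is staggered. CH2Cl at 0° is gauche with I at 300° (4.7); CH2Cl at 0° is gauche with CHO at 60° (3.9). Total 8.6 kJ/mol.
Max at 0° (22.1 kJ/mol), min at 180° (3.9 kJ/mol); barrier = 18.2 kJ/mol.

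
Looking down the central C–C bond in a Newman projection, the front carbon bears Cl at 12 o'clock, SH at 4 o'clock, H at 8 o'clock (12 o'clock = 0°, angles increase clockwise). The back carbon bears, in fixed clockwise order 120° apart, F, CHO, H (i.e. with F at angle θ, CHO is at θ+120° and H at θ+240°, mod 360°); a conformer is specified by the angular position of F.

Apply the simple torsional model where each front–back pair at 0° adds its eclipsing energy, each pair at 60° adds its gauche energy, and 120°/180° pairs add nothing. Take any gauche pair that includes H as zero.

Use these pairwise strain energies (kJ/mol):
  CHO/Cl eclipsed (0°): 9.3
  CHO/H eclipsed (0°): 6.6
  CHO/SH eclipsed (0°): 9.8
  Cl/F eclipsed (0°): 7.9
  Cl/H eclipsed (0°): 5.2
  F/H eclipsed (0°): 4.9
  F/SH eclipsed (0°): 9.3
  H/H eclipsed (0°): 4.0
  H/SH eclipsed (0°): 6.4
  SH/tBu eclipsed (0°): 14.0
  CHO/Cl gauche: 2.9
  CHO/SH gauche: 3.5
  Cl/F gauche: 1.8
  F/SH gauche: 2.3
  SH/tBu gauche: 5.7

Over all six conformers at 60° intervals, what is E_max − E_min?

F at 0° is eclipsed. Cl at 0° is eclipsed with F at 0° (7.9); SH at 120° is eclipsed with CHO at 120° (9.8); H at 240° is eclipsed with H at 240° (4.0). Total 21.7 kJ/mol.
F at 60° is staggered. Cl at 0° is gauche with F at 60° (1.8); SH at 120° is gauche with F at 60° (2.3); SH at 120° is gauche with CHO at 180° (3.5). Total 7.6 kJ/mol.
F at 120° is eclipsed. Cl at 0° is eclipsed with H at 0° (5.2); SH at 120° is eclipsed with F at 120° (9.3); H at 240° is eclipsed with CHO at 240° (6.6). Total 21.1 kJ/mol.
F at 180° is staggered. Cl at 0° is gauche with CHO at 300° (2.9); SH at 120° is gauche with F at 180° (2.3). Total 5.2 kJ/mol.
F at 240° is eclipsed. Cl at 0° is eclipsed with CHO at 0° (9.3); SH at 120° is eclipsed with H at 120° (6.4); H at 240° is eclipsed with F at 240° (4.9). Total 20.6 kJ/mol.
F at 300° is staggered. Cl at 0° is gauche with F at 300° (1.8); Cl at 0° is gauche with CHO at 60° (2.9); SH at 120° is gauche with CHO at 60° (3.5). Total 8.2 kJ/mol.
Max at 0° (21.7 kJ/mol), min at 180° (5.2 kJ/mol); barrier = 16.5 kJ/mol.

16.5 kJ/mol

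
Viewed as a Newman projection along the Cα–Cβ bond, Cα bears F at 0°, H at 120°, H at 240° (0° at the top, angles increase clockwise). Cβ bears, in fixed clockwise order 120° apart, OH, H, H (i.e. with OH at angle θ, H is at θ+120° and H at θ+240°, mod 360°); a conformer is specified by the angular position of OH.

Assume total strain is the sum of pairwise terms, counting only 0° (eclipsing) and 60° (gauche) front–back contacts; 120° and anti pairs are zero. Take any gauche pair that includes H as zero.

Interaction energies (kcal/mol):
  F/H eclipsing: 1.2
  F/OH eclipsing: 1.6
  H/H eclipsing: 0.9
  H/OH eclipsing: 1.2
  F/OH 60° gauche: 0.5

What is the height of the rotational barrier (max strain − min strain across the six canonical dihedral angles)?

3.4 kcal/mol

OH at 0° is eclipsed. F at 0° is eclipsed with OH at 0° (1.6); H at 120° is eclipsed with H at 120° (0.9); H at 240° is eclipsed with H at 240° (0.9). Total 3.4 kcal/mol.
OH at 60° is staggered. F at 0° is gauche with OH at 60° (0.5). Total 0.5 kcal/mol.
OH at 120° is eclipsed. F at 0° is eclipsed with H at 0° (1.2); H at 120° is eclipsed with OH at 120° (1.2); H at 240° is eclipsed with H at 240° (0.9). Total 3.3 kcal/mol.
OH at 180° (staggered): no non-H gauche contacts → 0.0 kcal/mol.
OH at 240° is eclipsed. F at 0° is eclipsed with H at 0° (1.2); H at 120° is eclipsed with H at 120° (0.9); H at 240° is eclipsed with OH at 240° (1.2). Total 3.3 kcal/mol.
OH at 300° is staggered. F at 0° is gauche with OH at 300° (0.5). Total 0.5 kcal/mol.
Max at 0° (3.4 kcal/mol), min at 180° (0.0 kcal/mol); barrier = 3.4 kcal/mol.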